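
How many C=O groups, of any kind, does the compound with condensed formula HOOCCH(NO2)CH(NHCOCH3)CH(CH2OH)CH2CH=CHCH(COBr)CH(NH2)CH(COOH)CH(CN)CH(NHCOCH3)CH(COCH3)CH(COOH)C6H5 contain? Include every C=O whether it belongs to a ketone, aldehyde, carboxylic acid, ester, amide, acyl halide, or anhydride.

7

HOOC: carboxylic acid, 1 C=O (running total 1).
CH(NHCOCH3): amide, 1 C=O (running total 2).
CH(COBr): acyl halide, 1 C=O (running total 3).
CH(COOH): carboxylic acid, 1 C=O (running total 4).
CH(NHCOCH3): amide, 1 C=O (running total 5).
CH(COCH3): ketone, 1 C=O (running total 6).
CH(COOH): carboxylic acid, 1 C=O (running total 7).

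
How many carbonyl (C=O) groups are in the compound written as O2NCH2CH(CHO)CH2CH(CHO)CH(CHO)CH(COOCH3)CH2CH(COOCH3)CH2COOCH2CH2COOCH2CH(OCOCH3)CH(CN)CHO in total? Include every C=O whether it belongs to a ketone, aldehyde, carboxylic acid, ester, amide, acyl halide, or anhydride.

9

CH(CHO): aldehyde, 1 C=O (running total 1).
CH(CHO): aldehyde, 1 C=O (running total 2).
CH(CHO): aldehyde, 1 C=O (running total 3).
CH(COOCH3): ester, 1 C=O (running total 4).
CH(COOCH3): ester, 1 C=O (running total 5).
CH2COOCH2: ester, 1 C=O (running total 6).
CH2COOCH2: ester, 1 C=O (running total 7).
CH(OCOCH3): ester, 1 C=O (running total 8).
CHO: aldehyde, 1 C=O (running total 9).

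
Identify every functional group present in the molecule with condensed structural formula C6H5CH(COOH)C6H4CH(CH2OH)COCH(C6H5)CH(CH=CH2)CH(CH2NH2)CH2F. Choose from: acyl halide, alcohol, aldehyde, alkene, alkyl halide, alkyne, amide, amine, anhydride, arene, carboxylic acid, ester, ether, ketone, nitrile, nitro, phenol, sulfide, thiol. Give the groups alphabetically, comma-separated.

alcohol, alkene, alkyl halide, amine, arene, carboxylic acid, ketone

C6H5– phenyl ring → arene.
pendant –COOH: carbonyl C bonded to C and –OH → carboxylic acid.
para-disubstituted benzene ring → arene.
pendant –CH2OH on an sp³ backbone C → alcohol.
–C(=O)– with carbon on both sides → ketone.
pendant –C6H5: benzene ring → arene.
pendant –CH=CH2: C=C double bond → alkene.
pendant –CH2NH2: N on sp³ C, no adjacent C=O → amine.
halogen on an sp³ carbon → alkyl halide.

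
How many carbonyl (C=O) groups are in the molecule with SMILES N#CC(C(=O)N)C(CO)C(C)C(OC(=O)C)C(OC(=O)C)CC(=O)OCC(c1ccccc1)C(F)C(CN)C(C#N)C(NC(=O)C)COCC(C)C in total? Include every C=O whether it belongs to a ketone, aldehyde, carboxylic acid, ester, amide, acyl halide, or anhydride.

CH(CONH2): amide, 1 C=O (running total 1).
CH(OCOCH3): ester, 1 C=O (running total 2).
CH(OCOCH3): ester, 1 C=O (running total 3).
CH2COOCH2: ester, 1 C=O (running total 4).
CH(NHCOCH3): amide, 1 C=O (running total 5).

5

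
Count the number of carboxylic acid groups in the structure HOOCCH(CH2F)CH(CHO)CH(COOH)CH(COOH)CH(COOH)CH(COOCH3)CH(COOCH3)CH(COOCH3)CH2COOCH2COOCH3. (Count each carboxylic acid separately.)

–COOH: carbonyl C bonded to –OH and C → carboxylic acid (the –OH is not a separate alcohol).
pendant –CH2X: halogen on sp³ carbon → alkyl halide.
pendant –CHO: carbonyl C bonded to C and H → aldehyde.
pendant –COOH: carbonyl C bonded to C and –OH → carboxylic acid.
pendant –COOH: carbonyl C bonded to C and –OH → carboxylic acid.
pendant –COOH: carbonyl C bonded to C and –OH → carboxylic acid.
pendant –COOCH3: carbonyl C bonded to C and –OCH3 → ester.
pendant –COOCH3: carbonyl C bonded to C and –OCH3 → ester.
pendant –COOCH3: carbonyl C bonded to C and –OCH3 → ester.
–C(=O)–O–C with C on the carbonyl side → ester.
–C(=O)OCH3: carbonyl C bonded to C and to –OCH3 → ester (not ketone + ether).
Carboxylic acid appears at: HOOC, CH(COOH), CH(COOH), CH(COOH) → 4.

4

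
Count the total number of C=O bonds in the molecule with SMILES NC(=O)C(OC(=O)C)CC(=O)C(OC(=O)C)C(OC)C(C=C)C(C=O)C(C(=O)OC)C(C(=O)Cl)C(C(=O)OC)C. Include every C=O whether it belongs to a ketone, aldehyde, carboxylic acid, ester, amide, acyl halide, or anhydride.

H2NCO: amide, 1 C=O (running total 1).
CH(OCOCH3): ester, 1 C=O (running total 2).
CO: ketone, 1 C=O (running total 3).
CH(OCOCH3): ester, 1 C=O (running total 4).
CH(CHO): aldehyde, 1 C=O (running total 5).
CH(COOCH3): ester, 1 C=O (running total 6).
CH(COCl): acyl halide, 1 C=O (running total 7).
CH(COOCH3): ester, 1 C=O (running total 8).

8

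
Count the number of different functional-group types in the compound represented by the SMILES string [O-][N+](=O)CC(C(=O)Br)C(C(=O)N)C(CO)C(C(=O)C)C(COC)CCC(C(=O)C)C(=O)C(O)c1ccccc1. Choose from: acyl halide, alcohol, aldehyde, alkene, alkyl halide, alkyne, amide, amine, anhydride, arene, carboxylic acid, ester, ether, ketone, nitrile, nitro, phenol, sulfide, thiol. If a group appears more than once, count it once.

7

–NO2 on carbon → nitro group.
pendant –C(=O)X: carbonyl C bonded to C and halogen → acyl halide.
pendant –CONH2: carbonyl C bonded to C and N → amide.
pendant –CH2OH on an sp³ backbone C → alcohol.
pendant –COCH3: carbonyl C bonded to two carbons → ketone.
pendant –CH2OCH3: C–O–C linkage → ether.
pendant –COCH3: carbonyl C bonded to two carbons → ketone.
–C(=O)– with carbon on both sides → ketone.
–OH on an sp³ carbon → alcohol (secondary).
–C6H5 phenyl ring → arene.
Distinct types present: acyl halide, alcohol, amide, arene, ether, ketone, nitro.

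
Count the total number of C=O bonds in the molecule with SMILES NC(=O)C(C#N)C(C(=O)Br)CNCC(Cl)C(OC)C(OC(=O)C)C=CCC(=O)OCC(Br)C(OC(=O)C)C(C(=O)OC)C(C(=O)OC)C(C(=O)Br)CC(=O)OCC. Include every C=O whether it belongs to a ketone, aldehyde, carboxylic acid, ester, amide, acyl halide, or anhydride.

9

H2NCO: amide, 1 C=O (running total 1).
CH(COBr): acyl halide, 1 C=O (running total 2).
CH(OCOCH3): ester, 1 C=O (running total 3).
CH2COOCH2: ester, 1 C=O (running total 4).
CH(OCOCH3): ester, 1 C=O (running total 5).
CH(COOCH3): ester, 1 C=O (running total 6).
CH(COOCH3): ester, 1 C=O (running total 7).
CH(COBr): acyl halide, 1 C=O (running total 8).
COOCH2CH3: ester, 1 C=O (running total 9).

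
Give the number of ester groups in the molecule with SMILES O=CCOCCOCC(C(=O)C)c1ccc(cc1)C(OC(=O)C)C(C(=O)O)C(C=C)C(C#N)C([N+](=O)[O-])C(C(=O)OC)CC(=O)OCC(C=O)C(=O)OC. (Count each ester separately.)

4

terminal –CHO: carbonyl C bonded to H and C → aldehyde.
C–O–C with sp³ carbons on both sides and no adjacent C=O → ether.
C–O–C with sp³ carbons on both sides and no adjacent C=O → ether.
pendant –COCH3: carbonyl C bonded to two carbons → ketone.
para-disubstituted benzene ring → arene.
pendant –OC(=O)CH3: an acyloxy group → ester.
pendant –COOH: carbonyl C bonded to C and –OH → carboxylic acid.
pendant –CH=CH2: C=C double bond → alkene.
pendant –C≡N: nitrile.
–NO2 on an sp³ carbon → nitro (the N=O is not a carbonyl).
pendant –COOCH3: carbonyl C bonded to C and –OCH3 → ester.
–C(=O)–O–C with C on the carbonyl side → ester.
pendant –CHO: carbonyl C bonded to C and H → aldehyde.
–C(=O)OCH3: carbonyl C bonded to C and to –OCH3 → ester (not ketone + ether).
Ester appears at: CH(OCOCH3), CH(COOCH3), CH2COOCH2, COOCH3 → 4.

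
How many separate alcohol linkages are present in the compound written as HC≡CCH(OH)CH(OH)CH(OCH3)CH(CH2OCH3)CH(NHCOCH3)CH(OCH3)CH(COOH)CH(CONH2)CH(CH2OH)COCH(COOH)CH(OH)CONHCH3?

C≡C triple bond → alkyne.
–OH on an sp³ carbon → alcohol (secondary).
–OH on an sp³ carbon → alcohol (secondary).
pendant –OCH3: C–O–C with sp³ C, no adjacent C=O → ether.
pendant –CH2OCH3: C–O–C linkage → ether.
pendant –NHC(=O)CH3: N bonded to a carbonyl → amide (not amine).
pendant –OCH3: C–O–C with sp³ C, no adjacent C=O → ether.
pendant –COOH: carbonyl C bonded to C and –OH → carboxylic acid.
pendant –CONH2: carbonyl C bonded to C and N → amide.
pendant –CH2OH on an sp³ backbone C → alcohol.
–C(=O)– with carbon on both sides → ketone.
pendant –COOH: carbonyl C bonded to C and –OH → carboxylic acid.
–OH on an sp³ carbon → alcohol (secondary).
–C(=O)NHCH3: carbonyl C bonded to C and to N → amide (the N is not an amine).
Alcohol appears at: CH(OH), CH(OH), CH(CH2OH), CH(OH) → 4.

4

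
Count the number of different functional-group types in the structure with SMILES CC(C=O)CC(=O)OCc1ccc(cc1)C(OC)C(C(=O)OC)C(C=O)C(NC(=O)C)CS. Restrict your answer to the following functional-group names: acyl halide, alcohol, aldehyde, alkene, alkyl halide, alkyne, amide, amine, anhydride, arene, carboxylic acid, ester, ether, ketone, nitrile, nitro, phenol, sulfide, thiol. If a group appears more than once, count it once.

Reading the structure from left to right:
  CH(CHO): pendant –CHO: carbonyl C bonded to C and H → aldehyde.
  CH2COOCH2: –C(=O)–O–C with C on the carbonyl side → ester.
  C6H4: para-disubstituted benzene ring → arene.
  CH(OCH3): pendant –OCH3: C–O–C with sp³ C, no adjacent C=O → ether.
  CH(COOCH3): pendant –COOCH3: carbonyl C bonded to C and –OCH3 → ester.
  CH(CHO): pendant –CHO: carbonyl C bonded to C and H → aldehyde.
  CH(NHCOCH3): pendant –NHC(=O)CH3: N bonded to a carbonyl → amide (not amine).
  CH2SH: –SH on an sp³ carbon → thiol.
Distinct types present: aldehyde, amide, arene, ester, ether, thiol.

6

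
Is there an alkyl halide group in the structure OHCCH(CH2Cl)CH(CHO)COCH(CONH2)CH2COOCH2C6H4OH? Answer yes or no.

Reading the structure from left to right:
  OHC: terminal –CHO: carbonyl C bonded to H and C → aldehyde.
  CH(CH2Cl): pendant –CH2X: halogen on sp³ carbon → alkyl halide.
  CH(CHO): pendant –CHO: carbonyl C bonded to C and H → aldehyde.
  CO: –C(=O)– with carbon on both sides → ketone.
  CH(CONH2): pendant –CONH2: carbonyl C bonded to C and N → amide.
  CH2COOCH2: –C(=O)–O–C with C on the carbonyl side → ester.
  C6H4OH: –OH attached directly to an aromatic ring → phenol (not alcohol); the ring itself is an arene.
The CH(CH2Cl) segment supplies the alkyl halide: pendant –CH2X: halogen on sp³ carbon → alkyl halide.

yes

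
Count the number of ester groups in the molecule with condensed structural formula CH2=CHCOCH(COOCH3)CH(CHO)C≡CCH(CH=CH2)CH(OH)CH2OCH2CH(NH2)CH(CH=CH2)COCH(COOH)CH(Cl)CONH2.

1

C=C double bond → alkene.
–C(=O)– with carbon on both sides → ketone.
pendant –COOCH3: carbonyl C bonded to C and –OCH3 → ester.
pendant –CHO: carbonyl C bonded to C and H → aldehyde.
C≡C triple bond → alkyne.
pendant –CH=CH2: C=C double bond → alkene.
–OH on an sp³ carbon → alcohol (secondary).
C–O–C with sp³ carbons on both sides and no adjacent C=O → ether.
–NH2 on an sp³ carbon with no adjacent C=O → amine.
pendant –CH=CH2: C=C double bond → alkene.
–C(=O)– with carbon on both sides → ketone.
pendant –COOH: carbonyl C bonded to C and –OH → carboxylic acid.
halogen on an sp³ carbon → alkyl halide.
–C(=O)NH2: carbonyl C bonded to C and to N → amide (the N is not a separate amine).
Ester appears at: CH(COOCH3) → 1.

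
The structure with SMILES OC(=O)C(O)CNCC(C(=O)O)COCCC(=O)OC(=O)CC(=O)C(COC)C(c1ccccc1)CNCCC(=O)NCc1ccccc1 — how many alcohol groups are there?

1

–COOH: carbonyl C bonded to –OH and C → carboxylic acid (the –OH is not a separate alcohol).
–OH on an sp³ carbon → alcohol (secondary).
C–N–C with sp³ carbons and no adjacent C=O → amine (secondary).
pendant –COOH: carbonyl C bonded to C and –OH → carboxylic acid.
C–O–C with sp³ carbons on both sides and no adjacent C=O → ether.
two acyl groups sharing one oxygen, –C(=O)–O–C(=O)– → anhydride.
–C(=O)– with carbon on both sides → ketone.
pendant –CH2OCH3: C–O–C linkage → ether.
pendant –C6H5: benzene ring → arene.
C–N–C with sp³ carbons and no adjacent C=O → amine (secondary).
–C(=O)–N– linkage → amide (the N is not an amine).
–C6H5 phenyl ring → arene.
Alcohol appears at: CH(OH) → 1.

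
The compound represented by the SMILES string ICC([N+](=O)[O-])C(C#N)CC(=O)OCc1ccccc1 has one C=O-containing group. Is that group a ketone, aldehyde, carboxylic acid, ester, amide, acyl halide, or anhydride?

ester

The carbonyl is in the CH2COOCH2 segment: –C(=O)–O–C with C on the carbonyl side → ester.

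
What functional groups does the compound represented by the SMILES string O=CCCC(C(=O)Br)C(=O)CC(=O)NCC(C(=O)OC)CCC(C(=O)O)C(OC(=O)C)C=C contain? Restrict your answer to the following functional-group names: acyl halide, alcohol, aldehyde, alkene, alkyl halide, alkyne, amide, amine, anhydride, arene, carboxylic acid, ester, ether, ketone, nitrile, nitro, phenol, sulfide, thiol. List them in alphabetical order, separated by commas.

Working along the chain:
  OHC: terminal –CHO: carbonyl C bonded to H and C → aldehyde.
  CH(COBr): pendant –C(=O)X: carbonyl C bonded to C and halogen → acyl halide.
  CO: –C(=O)– with carbon on both sides → ketone.
  CH2CONHCH2: –C(=O)–N– linkage → amide (the N is not an amine).
  CH(COOCH3): pendant –COOCH3: carbonyl C bonded to C and –OCH3 → ester.
  CH(COOH): pendant –COOH: carbonyl C bonded to C and –OH → carboxylic acid.
  CH(OCOCH3): pendant –OC(=O)CH3: an acyloxy group → ester.
  CH=CH2: C=C double bond → alkene.

acyl halide, aldehyde, alkene, amide, carboxylic acid, ester, ketone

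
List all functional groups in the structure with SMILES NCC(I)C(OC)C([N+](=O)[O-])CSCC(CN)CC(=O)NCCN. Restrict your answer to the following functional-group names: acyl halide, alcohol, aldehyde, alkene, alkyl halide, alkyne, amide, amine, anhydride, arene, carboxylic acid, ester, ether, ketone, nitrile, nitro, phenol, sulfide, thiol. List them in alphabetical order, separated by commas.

Reading the structure from left to right:
  H2NCH2: –NH2 on an sp³ carbon with no adjacent C=O → amine.
  CH(I): halogen on an sp³ carbon → alkyl halide.
  CH(OCH3): pendant –OCH3: C–O–C with sp³ C, no adjacent C=O → ether.
  CH(NO2): –NO2 on an sp³ carbon → nitro (the N=O is not a carbonyl).
  CH2SCH2: C–S–C linkage → sulfide (thioether).
  CH(CH2NH2): pendant –CH2NH2: N on sp³ C, no adjacent C=O → amine.
  CH2CONHCH2: –C(=O)–N– linkage → amide (the N is not an amine).
  CH2NH2: –NH2 on an sp³ carbon with no adjacent C=O → amine.

alkyl halide, amide, amine, ether, nitro, sulfide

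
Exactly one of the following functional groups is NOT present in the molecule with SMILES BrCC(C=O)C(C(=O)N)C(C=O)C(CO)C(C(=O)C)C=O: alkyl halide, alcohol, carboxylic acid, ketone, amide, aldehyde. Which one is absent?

carboxylic acid

alcohol: present (CH(CH2OH) — pendant –CH2OH on an sp³ backbone C → alcohol).
amide: present (CH(CONH2) — pendant –CONH2: carbonyl C bonded to C and N → amide).
aldehyde: present (CH(CHO) — pendant –CHO: carbonyl C bonded to C and H → aldehyde).
ketone: present (CH(COCH3) — pendant –COCH3: carbonyl C bonded to two carbons → ketone).
alkyl halide: present (BrCH2 — halogen on an sp³ carbon → alkyl halide).
carboxylic acid: absent. In CH(CONH2), the carbonyl is bonded to nitrogen, not to –OH; that is an amide.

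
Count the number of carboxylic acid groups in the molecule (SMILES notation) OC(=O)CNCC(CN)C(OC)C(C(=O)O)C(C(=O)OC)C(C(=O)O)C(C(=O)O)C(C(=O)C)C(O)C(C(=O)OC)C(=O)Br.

4

Working along the chain:
  HOOC: –COOH: carbonyl C bonded to –OH and C → carboxylic acid (the –OH is not a separate alcohol).
  CH2NHCH2: C–N–C with sp³ carbons and no adjacent C=O → amine (secondary).
  CH(CH2NH2): pendant –CH2NH2: N on sp³ C, no adjacent C=O → amine.
  CH(OCH3): pendant –OCH3: C–O–C with sp³ C, no adjacent C=O → ether.
  CH(COOH): pendant –COOH: carbonyl C bonded to C and –OH → carboxylic acid.
  CH(COOCH3): pendant –COOCH3: carbonyl C bonded to C and –OCH3 → ester.
  CH(COOH): pendant –COOH: carbonyl C bonded to C and –OH → carboxylic acid.
  CH(COOH): pendant –COOH: carbonyl C bonded to C and –OH → carboxylic acid.
  CH(COCH3): pendant –COCH3: carbonyl C bonded to two carbons → ketone.
  CH(OH): –OH on an sp³ carbon → alcohol (secondary).
  CH(COOCH3): pendant –COOCH3: carbonyl C bonded to C and –OCH3 → ester.
  COBr: –C(=O)Br: carbonyl C bonded to C and to a halogen → acyl halide (not alkyl halide).
Carboxylic acid appears at: HOOC, CH(COOH), CH(COOH), CH(COOH) → 4.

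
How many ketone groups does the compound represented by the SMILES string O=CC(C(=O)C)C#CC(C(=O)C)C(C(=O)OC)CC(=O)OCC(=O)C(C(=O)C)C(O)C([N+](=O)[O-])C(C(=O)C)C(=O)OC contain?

5

Working along the chain:
  OHC: terminal –CHO: carbonyl C bonded to H and C → aldehyde.
  CH(COCH3): pendant –COCH3: carbonyl C bonded to two carbons → ketone.
  C≡C: C≡C triple bond → alkyne.
  CH(COCH3): pendant –COCH3: carbonyl C bonded to two carbons → ketone.
  CH(COOCH3): pendant –COOCH3: carbonyl C bonded to C and –OCH3 → ester.
  CH2COOCH2: –C(=O)–O–C with C on the carbonyl side → ester.
  CO: –C(=O)– with carbon on both sides → ketone.
  CH(COCH3): pendant –COCH3: carbonyl C bonded to two carbons → ketone.
  CH(OH): –OH on an sp³ carbon → alcohol (secondary).
  CH(NO2): –NO2 on an sp³ carbon → nitro (the N=O is not a carbonyl).
  CH(COCH3): pendant –COCH3: carbonyl C bonded to two carbons → ketone.
  COOCH3: –C(=O)OCH3: carbonyl C bonded to C and to –OCH3 → ester (not ketone + ether).
Ketone appears at: CH(COCH3), CH(COCH3), CO, CH(COCH3), CH(COCH3) → 5.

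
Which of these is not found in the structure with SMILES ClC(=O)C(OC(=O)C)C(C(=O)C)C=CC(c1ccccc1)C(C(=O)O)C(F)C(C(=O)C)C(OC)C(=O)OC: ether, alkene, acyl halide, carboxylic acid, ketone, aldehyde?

aldehyde

ketone: present (CH(COCH3) — pendant –COCH3: carbonyl C bonded to two carbons → ketone).
carboxylic acid: present (CH(COOH) — pendant –COOH: carbonyl C bonded to C and –OH → carboxylic acid).
ether: present (CH(OCH3) — pendant –OCH3: C–O–C with sp³ C, no adjacent C=O → ether).
acyl halide: present (ClCO — –C(=O)Cl: carbonyl C bonded to C and to a halogen → acyl halide (not alkyl halide)).
alkene: present (CH=CH — C=C double bond → alkene).
aldehyde: absent. In CH(COCH3), the carbonyl carbon is bonded to two carbons, so it is a ketone, not an aldehyde. In CH(COOH), the carbonyl carbon bears –OH, not –H, so it is a carboxylic acid.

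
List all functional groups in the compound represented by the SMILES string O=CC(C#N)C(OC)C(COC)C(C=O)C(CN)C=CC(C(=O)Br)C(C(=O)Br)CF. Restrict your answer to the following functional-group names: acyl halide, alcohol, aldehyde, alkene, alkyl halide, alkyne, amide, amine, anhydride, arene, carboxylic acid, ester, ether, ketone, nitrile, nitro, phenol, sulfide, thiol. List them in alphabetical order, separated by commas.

acyl halide, aldehyde, alkene, alkyl halide, amine, ether, nitrile

terminal –CHO: carbonyl C bonded to H and C → aldehyde.
pendant –C≡N: nitrile.
pendant –OCH3: C–O–C with sp³ C, no adjacent C=O → ether.
pendant –CH2OCH3: C–O–C linkage → ether.
pendant –CHO: carbonyl C bonded to C and H → aldehyde.
pendant –CH2NH2: N on sp³ C, no adjacent C=O → amine.
C=C double bond → alkene.
pendant –C(=O)X: carbonyl C bonded to C and halogen → acyl halide.
pendant –C(=O)X: carbonyl C bonded to C and halogen → acyl halide.
halogen on an sp³ carbon → alkyl halide.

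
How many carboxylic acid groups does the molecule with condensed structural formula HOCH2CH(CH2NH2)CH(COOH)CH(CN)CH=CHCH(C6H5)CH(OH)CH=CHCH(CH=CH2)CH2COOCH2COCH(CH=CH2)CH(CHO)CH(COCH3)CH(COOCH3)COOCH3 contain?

Working along the chain:
  HOCH2: HO– on an sp³ carbon → alcohol.
  CH(CH2NH2): pendant –CH2NH2: N on sp³ C, no adjacent C=O → amine.
  CH(COOH): pendant –COOH: carbonyl C bonded to C and –OH → carboxylic acid.
  CH(CN): pendant –C≡N: nitrile.
  CH=CH: C=C double bond → alkene.
  CH(C6H5): pendant –C6H5: benzene ring → arene.
  CH(OH): –OH on an sp³ carbon → alcohol (secondary).
  CH=CH: C=C double bond → alkene.
  CH(CH=CH2): pendant –CH=CH2: C=C double bond → alkene.
  CH2COOCH2: –C(=O)–O–C with C on the carbonyl side → ester.
  CO: –C(=O)– with carbon on both sides → ketone.
  CH(CH=CH2): pendant –CH=CH2: C=C double bond → alkene.
  CH(CHO): pendant –CHO: carbonyl C bonded to C and H → aldehyde.
  CH(COCH3): pendant –COCH3: carbonyl C bonded to two carbons → ketone.
  CH(COOCH3): pendant –COOCH3: carbonyl C bonded to C and –OCH3 → ester.
  COOCH3: –C(=O)OCH3: carbonyl C bonded to C and to –OCH3 → ester (not ketone + ether).
Carboxylic acid appears at: CH(COOH) → 1.

1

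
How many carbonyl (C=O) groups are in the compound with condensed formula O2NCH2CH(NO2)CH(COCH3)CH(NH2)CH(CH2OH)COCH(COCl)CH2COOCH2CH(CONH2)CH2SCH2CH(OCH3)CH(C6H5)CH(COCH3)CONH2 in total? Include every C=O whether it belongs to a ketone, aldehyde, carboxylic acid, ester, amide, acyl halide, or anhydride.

CH(COCH3): ketone, 1 C=O (running total 1).
CO: ketone, 1 C=O (running total 2).
CH(COCl): acyl halide, 1 C=O (running total 3).
CH2COOCH2: ester, 1 C=O (running total 4).
CH(CONH2): amide, 1 C=O (running total 5).
CH(COCH3): ketone, 1 C=O (running total 6).
CONH2: amide, 1 C=O (running total 7).

7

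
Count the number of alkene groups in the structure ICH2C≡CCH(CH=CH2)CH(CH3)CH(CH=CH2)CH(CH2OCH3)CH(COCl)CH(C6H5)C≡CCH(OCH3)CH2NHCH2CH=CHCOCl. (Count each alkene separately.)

3

Taking each segment in turn:
  ICH2: halogen on an sp³ carbon → alkyl halide.
  C≡C: C≡C triple bond → alkyne.
  CH(CH=CH2): pendant –CH=CH2: C=C double bond → alkene.
  CH(CH=CH2): pendant –CH=CH2: C=C double bond → alkene.
  CH(CH2OCH3): pendant –CH2OCH3: C–O–C linkage → ether.
  CH(COCl): pendant –C(=O)X: carbonyl C bonded to C and halogen → acyl halide.
  CH(C6H5): pendant –C6H5: benzene ring → arene.
  C≡C: C≡C triple bond → alkyne.
  CH(OCH3): pendant –OCH3: C–O–C with sp³ C, no adjacent C=O → ether.
  CH2NHCH2: C–N–C with sp³ carbons and no adjacent C=O → amine (secondary).
  CH=CH: C=C double bond → alkene.
  COCl: –C(=O)Cl: carbonyl C bonded to C and to a halogen → acyl halide (not alkyl halide).
Alkene appears at: CH(CH=CH2), CH(CH=CH2), CH=CH → 3.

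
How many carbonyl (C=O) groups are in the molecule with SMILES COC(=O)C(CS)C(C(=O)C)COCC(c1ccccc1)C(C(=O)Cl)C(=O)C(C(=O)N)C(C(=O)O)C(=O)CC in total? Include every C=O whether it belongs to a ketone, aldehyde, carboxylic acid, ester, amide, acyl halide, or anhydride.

7

CH3OOC: ester, 1 C=O (running total 1).
CH(COCH3): ketone, 1 C=O (running total 2).
CH(COCl): acyl halide, 1 C=O (running total 3).
CO: ketone, 1 C=O (running total 4).
CH(CONH2): amide, 1 C=O (running total 5).
CH(COOH): carboxylic acid, 1 C=O (running total 6).
CO: ketone, 1 C=O (running total 7).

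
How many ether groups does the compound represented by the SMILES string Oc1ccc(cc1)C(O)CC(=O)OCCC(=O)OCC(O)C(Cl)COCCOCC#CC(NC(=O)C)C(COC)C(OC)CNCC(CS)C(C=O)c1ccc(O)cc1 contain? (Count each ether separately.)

4

Working along the chain:
  HOC6H4: –OH attached directly to an aromatic ring → phenol (not alcohol); the ring itself is an arene.
  CH(OH): –OH on an sp³ carbon → alcohol (secondary).
  CH2COOCH2: –C(=O)–O–C with C on the carbonyl side → ester.
  CH2COOCH2: –C(=O)–O–C with C on the carbonyl side → ester.
  CH(OH): –OH on an sp³ carbon → alcohol (secondary).
  CH(Cl): halogen on an sp³ carbon → alkyl halide.
  CH2OCH2: C–O–C with sp³ carbons on both sides and no adjacent C=O → ether.
  CH2OCH2: C–O–C with sp³ carbons on both sides and no adjacent C=O → ether.
  C≡C: C≡C triple bond → alkyne.
  CH(NHCOCH3): pendant –NHC(=O)CH3: N bonded to a carbonyl → amide (not amine).
  CH(CH2OCH3): pendant –CH2OCH3: C–O–C linkage → ether.
  CH(OCH3): pendant –OCH3: C–O–C with sp³ C, no adjacent C=O → ether.
  CH2NHCH2: C–N–C with sp³ carbons and no adjacent C=O → amine (secondary).
  CH(CH2SH): pendant –CH2SH → thiol.
  CH(CHO): pendant –CHO: carbonyl C bonded to C and H → aldehyde.
  C6H4OH: –OH attached directly to an aromatic ring → phenol (not alcohol); the ring itself is an arene.
Ether appears at: CH2OCH2, CH2OCH2, CH(CH2OCH3), CH(OCH3) → 4.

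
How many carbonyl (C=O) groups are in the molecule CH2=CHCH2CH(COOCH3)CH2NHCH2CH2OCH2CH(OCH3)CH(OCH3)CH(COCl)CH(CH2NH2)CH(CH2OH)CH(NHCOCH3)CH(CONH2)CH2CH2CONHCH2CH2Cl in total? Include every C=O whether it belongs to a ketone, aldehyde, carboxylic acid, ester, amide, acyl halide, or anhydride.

5

CH(COOCH3): ester, 1 C=O (running total 1).
CH(COCl): acyl halide, 1 C=O (running total 2).
CH(NHCOCH3): amide, 1 C=O (running total 3).
CH(CONH2): amide, 1 C=O (running total 4).
CH2CONHCH2: amide, 1 C=O (running total 5).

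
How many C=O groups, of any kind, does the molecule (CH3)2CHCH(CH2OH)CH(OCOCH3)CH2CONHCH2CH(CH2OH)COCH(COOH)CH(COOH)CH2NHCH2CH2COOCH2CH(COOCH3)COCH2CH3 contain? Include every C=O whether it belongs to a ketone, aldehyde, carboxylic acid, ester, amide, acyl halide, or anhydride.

8

CH(OCOCH3): ester, 1 C=O (running total 1).
CH2CONHCH2: amide, 1 C=O (running total 2).
CO: ketone, 1 C=O (running total 3).
CH(COOH): carboxylic acid, 1 C=O (running total 4).
CH(COOH): carboxylic acid, 1 C=O (running total 5).
CH2COOCH2: ester, 1 C=O (running total 6).
CH(COOCH3): ester, 1 C=O (running total 7).
CO: ketone, 1 C=O (running total 8).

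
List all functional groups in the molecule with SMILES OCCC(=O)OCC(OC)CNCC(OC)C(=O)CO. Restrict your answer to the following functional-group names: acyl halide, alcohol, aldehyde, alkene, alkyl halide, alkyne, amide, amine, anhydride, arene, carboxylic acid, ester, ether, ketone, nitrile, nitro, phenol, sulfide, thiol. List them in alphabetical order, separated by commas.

alcohol, amine, ester, ether, ketone

Taking each segment in turn:
  HOCH2: HO– on an sp³ carbon → alcohol.
  CH2COOCH2: –C(=O)–O–C with C on the carbonyl side → ester.
  CH(OCH3): pendant –OCH3: C–O–C with sp³ C, no adjacent C=O → ether.
  CH2NHCH2: C–N–C with sp³ carbons and no adjacent C=O → amine (secondary).
  CH(OCH3): pendant –OCH3: C–O–C with sp³ C, no adjacent C=O → ether.
  CO: –C(=O)– with carbon on both sides → ketone.
  CH2OH: –OH on an sp³ carbon → alcohol.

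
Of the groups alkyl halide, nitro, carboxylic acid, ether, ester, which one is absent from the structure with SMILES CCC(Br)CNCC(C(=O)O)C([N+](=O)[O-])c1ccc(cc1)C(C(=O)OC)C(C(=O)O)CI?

carboxylic acid: present (CH(COOH) — pendant –COOH: carbonyl C bonded to C and –OH → carboxylic acid).
nitro: present (CH(NO2) — –NO2 on an sp³ carbon → nitro (the N=O is not a carbonyl)).
ester: present (CH(COOCH3) — pendant –COOCH3: carbonyl C bonded to C and –OCH3 → ester).
alkyl halide: present (CH(Br) — halogen on an sp³ carbon → alkyl halide).
ether: absent. In CH(COOCH3), the C–O–C oxygen is adjacent to a C=O, so it belongs to an ester, not an ether.

ether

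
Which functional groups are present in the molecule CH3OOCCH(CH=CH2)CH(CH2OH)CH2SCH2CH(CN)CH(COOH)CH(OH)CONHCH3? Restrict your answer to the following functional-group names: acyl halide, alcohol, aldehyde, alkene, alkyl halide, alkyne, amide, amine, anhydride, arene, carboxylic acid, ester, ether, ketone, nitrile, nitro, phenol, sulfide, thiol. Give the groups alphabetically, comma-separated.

alcohol, alkene, amide, carboxylic acid, ester, nitrile, sulfide

Working along the chain:
  CH3OOC: CH3O–C(=O)–: carbonyl C bonded to C and to –OCH3 → ester (not ketone + ether).
  CH(CH=CH2): pendant –CH=CH2: C=C double bond → alkene.
  CH(CH2OH): pendant –CH2OH on an sp³ backbone C → alcohol.
  CH2SCH2: C–S–C linkage → sulfide (thioether).
  CH(CN): pendant –C≡N: nitrile.
  CH(COOH): pendant –COOH: carbonyl C bonded to C and –OH → carboxylic acid.
  CH(OH): –OH on an sp³ carbon → alcohol (secondary).
  CONHCH3: –C(=O)NHCH3: carbonyl C bonded to C and to N → amide (the N is not an amine).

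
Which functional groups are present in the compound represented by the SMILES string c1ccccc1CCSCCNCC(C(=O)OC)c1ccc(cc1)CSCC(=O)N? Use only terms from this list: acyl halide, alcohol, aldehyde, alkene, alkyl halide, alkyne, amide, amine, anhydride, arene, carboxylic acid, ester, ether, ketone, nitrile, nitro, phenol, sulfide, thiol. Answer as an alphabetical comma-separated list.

Taking each segment in turn:
  C6H5: C6H5– phenyl ring → arene.
  CH2SCH2: C–S–C linkage → sulfide (thioether).
  CH2NHCH2: C–N–C with sp³ carbons and no adjacent C=O → amine (secondary).
  CH(COOCH3): pendant –COOCH3: carbonyl C bonded to C and –OCH3 → ester.
  C6H4: para-disubstituted benzene ring → arene.
  CH2SCH2: C–S–C linkage → sulfide (thioether).
  CONH2: –C(=O)NH2: carbonyl C bonded to C and to N → amide (the N is not a separate amine).

amide, amine, arene, ester, sulfide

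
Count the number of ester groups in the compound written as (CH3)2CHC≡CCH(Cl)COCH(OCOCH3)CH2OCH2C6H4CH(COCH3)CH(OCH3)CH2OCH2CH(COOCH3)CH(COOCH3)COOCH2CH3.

4

C≡C triple bond → alkyne.
halogen on an sp³ carbon → alkyl halide.
–C(=O)– with carbon on both sides → ketone.
pendant –OC(=O)CH3: an acyloxy group → ester.
C–O–C with sp³ carbons on both sides and no adjacent C=O → ether.
para-disubstituted benzene ring → arene.
pendant –COCH3: carbonyl C bonded to two carbons → ketone.
pendant –OCH3: C–O–C with sp³ C, no adjacent C=O → ether.
C–O–C with sp³ carbons on both sides and no adjacent C=O → ether.
pendant –COOCH3: carbonyl C bonded to C and –OCH3 → ester.
pendant –COOCH3: carbonyl C bonded to C and –OCH3 → ester.
–C(=O)OCH2CH3: carbonyl C bonded to C and to –OEt → ester.
Ester appears at: CH(OCOCH3), CH(COOCH3), CH(COOCH3), COOCH2CH3 → 4.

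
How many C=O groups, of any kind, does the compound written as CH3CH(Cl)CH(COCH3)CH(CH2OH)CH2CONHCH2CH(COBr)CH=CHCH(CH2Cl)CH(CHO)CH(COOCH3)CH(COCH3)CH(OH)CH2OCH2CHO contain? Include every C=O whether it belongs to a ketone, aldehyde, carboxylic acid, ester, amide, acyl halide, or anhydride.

CH(COCH3): ketone, 1 C=O (running total 1).
CH2CONHCH2: amide, 1 C=O (running total 2).
CH(COBr): acyl halide, 1 C=O (running total 3).
CH(CHO): aldehyde, 1 C=O (running total 4).
CH(COOCH3): ester, 1 C=O (running total 5).
CH(COCH3): ketone, 1 C=O (running total 6).
CHO: aldehyde, 1 C=O (running total 7).

7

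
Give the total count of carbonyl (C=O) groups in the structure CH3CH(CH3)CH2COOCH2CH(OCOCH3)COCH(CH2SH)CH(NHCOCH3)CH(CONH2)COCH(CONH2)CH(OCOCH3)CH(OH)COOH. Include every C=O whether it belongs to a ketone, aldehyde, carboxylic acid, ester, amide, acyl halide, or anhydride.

CH2COOCH2: ester, 1 C=O (running total 1).
CH(OCOCH3): ester, 1 C=O (running total 2).
CO: ketone, 1 C=O (running total 3).
CH(NHCOCH3): amide, 1 C=O (running total 4).
CH(CONH2): amide, 1 C=O (running total 5).
CO: ketone, 1 C=O (running total 6).
CH(CONH2): amide, 1 C=O (running total 7).
CH(OCOCH3): ester, 1 C=O (running total 8).
COOH: carboxylic acid, 1 C=O (running total 9).

9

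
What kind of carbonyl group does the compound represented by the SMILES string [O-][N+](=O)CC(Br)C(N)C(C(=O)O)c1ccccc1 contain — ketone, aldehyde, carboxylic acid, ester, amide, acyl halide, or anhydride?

carboxylic acid

The carbonyl is in the CH(COOH) segment: pendant –COOH: carbonyl C bonded to C and –OH → carboxylic acid.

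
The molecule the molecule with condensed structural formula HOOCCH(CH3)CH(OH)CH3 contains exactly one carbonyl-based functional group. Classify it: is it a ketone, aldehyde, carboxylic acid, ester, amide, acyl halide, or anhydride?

carboxylic acid

The carbonyl is in the HOOC segment: –COOH: carbonyl C bonded to –OH and C → carboxylic acid (the –OH is not a separate alcohol).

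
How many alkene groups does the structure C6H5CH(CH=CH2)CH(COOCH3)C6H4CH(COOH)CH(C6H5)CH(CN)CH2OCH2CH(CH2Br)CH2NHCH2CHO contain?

Reading the structure from left to right:
  C6H5: C6H5– phenyl ring → arene.
  CH(CH=CH2): pendant –CH=CH2: C=C double bond → alkene.
  CH(COOCH3): pendant –COOCH3: carbonyl C bonded to C and –OCH3 → ester.
  C6H4: para-disubstituted benzene ring → arene.
  CH(COOH): pendant –COOH: carbonyl C bonded to C and –OH → carboxylic acid.
  CH(C6H5): pendant –C6H5: benzene ring → arene.
  CH(CN): pendant –C≡N: nitrile.
  CH2OCH2: C–O–C with sp³ carbons on both sides and no adjacent C=O → ether.
  CH(CH2Br): pendant –CH2X: halogen on sp³ carbon → alkyl halide.
  CH2NHCH2: C–N–C with sp³ carbons and no adjacent C=O → amine (secondary).
  CHO: terminal –CHO: carbonyl C bonded to H and C → aldehyde.
Alkene appears at: CH(CH=CH2) → 1.

1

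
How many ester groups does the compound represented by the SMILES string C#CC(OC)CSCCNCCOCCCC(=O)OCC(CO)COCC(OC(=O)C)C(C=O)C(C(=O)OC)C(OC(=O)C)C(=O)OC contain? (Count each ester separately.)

5

C≡C triple bond → alkyne.
pendant –OCH3: C–O–C with sp³ C, no adjacent C=O → ether.
C–S–C linkage → sulfide (thioether).
C–N–C with sp³ carbons and no adjacent C=O → amine (secondary).
C–O–C with sp³ carbons on both sides and no adjacent C=O → ether.
–C(=O)–O–C with C on the carbonyl side → ester.
pendant –CH2OH on an sp³ backbone C → alcohol.
C–O–C with sp³ carbons on both sides and no adjacent C=O → ether.
pendant –OC(=O)CH3: an acyloxy group → ester.
pendant –CHO: carbonyl C bonded to C and H → aldehyde.
pendant –COOCH3: carbonyl C bonded to C and –OCH3 → ester.
pendant –OC(=O)CH3: an acyloxy group → ester.
–C(=O)OCH3: carbonyl C bonded to C and to –OCH3 → ester (not ketone + ether).
Ester appears at: CH2COOCH2, CH(OCOCH3), CH(COOCH3), CH(OCOCH3), COOCH3 → 5.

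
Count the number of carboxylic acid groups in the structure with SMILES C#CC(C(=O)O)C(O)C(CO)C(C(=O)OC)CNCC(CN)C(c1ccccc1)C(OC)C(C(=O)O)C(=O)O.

Working along the chain:
  HC≡C: C≡C triple bond → alkyne.
  CH(COOH): pendant –COOH: carbonyl C bonded to C and –OH → carboxylic acid.
  CH(OH): –OH on an sp³ carbon → alcohol (secondary).
  CH(CH2OH): pendant –CH2OH on an sp³ backbone C → alcohol.
  CH(COOCH3): pendant –COOCH3: carbonyl C bonded to C and –OCH3 → ester.
  CH2NHCH2: C–N–C with sp³ carbons and no adjacent C=O → amine (secondary).
  CH(CH2NH2): pendant –CH2NH2: N on sp³ C, no adjacent C=O → amine.
  CH(C6H5): pendant –C6H5: benzene ring → arene.
  CH(OCH3): pendant –OCH3: C–O–C with sp³ C, no adjacent C=O → ether.
  CH(COOH): pendant –COOH: carbonyl C bonded to C and –OH → carboxylic acid.
  COOH: –COOH: carbonyl C bonded to –OH and C → carboxylic acid (the –OH is not a separate alcohol).
Carboxylic acid appears at: CH(COOH), CH(COOH), COOH → 3.

3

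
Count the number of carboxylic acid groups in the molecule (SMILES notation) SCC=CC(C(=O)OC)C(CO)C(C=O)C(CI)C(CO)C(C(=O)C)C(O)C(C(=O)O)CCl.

Reading the structure from left to right:
  HSCH2: –SH on an sp³ carbon → thiol.
  CH=CH: C=C double bond → alkene.
  CH(COOCH3): pendant –COOCH3: carbonyl C bonded to C and –OCH3 → ester.
  CH(CH2OH): pendant –CH2OH on an sp³ backbone C → alcohol.
  CH(CHO): pendant –CHO: carbonyl C bonded to C and H → aldehyde.
  CH(CH2I): pendant –CH2X: halogen on sp³ carbon → alkyl halide.
  CH(CH2OH): pendant –CH2OH on an sp³ backbone C → alcohol.
  CH(COCH3): pendant –COCH3: carbonyl C bonded to two carbons → ketone.
  CH(OH): –OH on an sp³ carbon → alcohol (secondary).
  CH(COOH): pendant –COOH: carbonyl C bonded to C and –OH → carboxylic acid.
  CH2Cl: halogen on an sp³ carbon → alkyl halide.
Carboxylic acid appears at: CH(COOH) → 1.

1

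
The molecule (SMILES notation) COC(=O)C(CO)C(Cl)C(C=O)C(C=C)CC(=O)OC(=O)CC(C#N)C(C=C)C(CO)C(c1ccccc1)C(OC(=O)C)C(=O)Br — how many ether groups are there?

0

Reading the structure from left to right:
  CH3OOC: CH3O–C(=O)–: carbonyl C bonded to C and to –OCH3 → ester (not ketone + ether).
  CH(CH2OH): pendant –CH2OH on an sp³ backbone C → alcohol.
  CH(Cl): halogen on an sp³ carbon → alkyl halide.
  CH(CHO): pendant –CHO: carbonyl C bonded to C and H → aldehyde.
  CH(CH=CH2): pendant –CH=CH2: C=C double bond → alkene.
  CH2CO-O-COCH2: two acyl groups sharing one oxygen, –C(=O)–O–C(=O)– → anhydride.
  CH(CN): pendant –C≡N: nitrile.
  CH(CH=CH2): pendant –CH=CH2: C=C double bond → alkene.
  CH(CH2OH): pendant –CH2OH on an sp³ backbone C → alcohol.
  CH(C6H5): pendant –C6H5: benzene ring → arene.
  CH(OCOCH3): pendant –OC(=O)CH3: an acyloxy group → ester.
  COBr: –C(=O)Br: carbonyl C bonded to C and to a halogen → acyl halide (not alkyl halide).
No segment is a ether: CH3OOC is ester, not ether; CH(CH2OH) is alcohol, not ether; CH2CO-O-COCH2 is anhydride, not ether. → 0.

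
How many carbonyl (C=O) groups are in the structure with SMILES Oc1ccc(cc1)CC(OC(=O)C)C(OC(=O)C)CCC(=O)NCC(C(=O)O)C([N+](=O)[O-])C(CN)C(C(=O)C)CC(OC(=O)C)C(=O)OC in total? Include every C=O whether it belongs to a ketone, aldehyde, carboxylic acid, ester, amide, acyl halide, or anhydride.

7

CH(OCOCH3): ester, 1 C=O (running total 1).
CH(OCOCH3): ester, 1 C=O (running total 2).
CH2CONHCH2: amide, 1 C=O (running total 3).
CH(COOH): carboxylic acid, 1 C=O (running total 4).
CH(COCH3): ketone, 1 C=O (running total 5).
CH(OCOCH3): ester, 1 C=O (running total 6).
COOCH3: ester, 1 C=O (running total 7).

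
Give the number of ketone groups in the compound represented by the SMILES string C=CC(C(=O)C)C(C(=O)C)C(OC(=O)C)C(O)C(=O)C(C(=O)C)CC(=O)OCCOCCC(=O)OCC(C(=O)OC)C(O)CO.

Reading the structure from left to right:
  CH2=CH: C=C double bond → alkene.
  CH(COCH3): pendant –COCH3: carbonyl C bonded to two carbons → ketone.
  CH(COCH3): pendant –COCH3: carbonyl C bonded to two carbons → ketone.
  CH(OCOCH3): pendant –OC(=O)CH3: an acyloxy group → ester.
  CH(OH): –OH on an sp³ carbon → alcohol (secondary).
  CO: –C(=O)– with carbon on both sides → ketone.
  CH(COCH3): pendant –COCH3: carbonyl C bonded to two carbons → ketone.
  CH2COOCH2: –C(=O)–O–C with C on the carbonyl side → ester.
  CH2OCH2: C–O–C with sp³ carbons on both sides and no adjacent C=O → ether.
  CH2COOCH2: –C(=O)–O–C with C on the carbonyl side → ester.
  CH(COOCH3): pendant –COOCH3: carbonyl C bonded to C and –OCH3 → ester.
  CH(OH): –OH on an sp³ carbon → alcohol (secondary).
  CH2OH: –OH on an sp³ carbon → alcohol.
Ketone appears at: CH(COCH3), CH(COCH3), CO, CH(COCH3) → 4.

4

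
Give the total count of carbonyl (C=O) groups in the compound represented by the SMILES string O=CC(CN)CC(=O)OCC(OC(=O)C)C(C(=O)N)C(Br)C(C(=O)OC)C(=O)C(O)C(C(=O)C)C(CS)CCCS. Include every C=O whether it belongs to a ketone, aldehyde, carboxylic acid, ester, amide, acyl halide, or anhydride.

7

OHC: aldehyde, 1 C=O (running total 1).
CH2COOCH2: ester, 1 C=O (running total 2).
CH(OCOCH3): ester, 1 C=O (running total 3).
CH(CONH2): amide, 1 C=O (running total 4).
CH(COOCH3): ester, 1 C=O (running total 5).
CO: ketone, 1 C=O (running total 6).
CH(COCH3): ketone, 1 C=O (running total 7).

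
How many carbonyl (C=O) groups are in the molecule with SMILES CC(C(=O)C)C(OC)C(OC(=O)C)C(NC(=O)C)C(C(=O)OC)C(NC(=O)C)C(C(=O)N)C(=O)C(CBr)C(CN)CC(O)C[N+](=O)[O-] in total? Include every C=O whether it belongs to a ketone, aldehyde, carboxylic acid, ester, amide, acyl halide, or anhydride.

CH(COCH3): ketone, 1 C=O (running total 1).
CH(OCOCH3): ester, 1 C=O (running total 2).
CH(NHCOCH3): amide, 1 C=O (running total 3).
CH(COOCH3): ester, 1 C=O (running total 4).
CH(NHCOCH3): amide, 1 C=O (running total 5).
CH(CONH2): amide, 1 C=O (running total 6).
CO: ketone, 1 C=O (running total 7).

7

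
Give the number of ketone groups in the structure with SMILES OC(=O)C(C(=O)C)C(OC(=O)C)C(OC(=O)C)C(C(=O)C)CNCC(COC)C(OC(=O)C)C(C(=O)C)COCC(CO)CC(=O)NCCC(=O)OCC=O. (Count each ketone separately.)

3

Taking each segment in turn:
  HOOC: –COOH: carbonyl C bonded to –OH and C → carboxylic acid (the –OH is not a separate alcohol).
  CH(COCH3): pendant –COCH3: carbonyl C bonded to two carbons → ketone.
  CH(OCOCH3): pendant –OC(=O)CH3: an acyloxy group → ester.
  CH(OCOCH3): pendant –OC(=O)CH3: an acyloxy group → ester.
  CH(COCH3): pendant –COCH3: carbonyl C bonded to two carbons → ketone.
  CH2NHCH2: C–N–C with sp³ carbons and no adjacent C=O → amine (secondary).
  CH(CH2OCH3): pendant –CH2OCH3: C–O–C linkage → ether.
  CH(OCOCH3): pendant –OC(=O)CH3: an acyloxy group → ester.
  CH(COCH3): pendant –COCH3: carbonyl C bonded to two carbons → ketone.
  CH2OCH2: C–O–C with sp³ carbons on both sides and no adjacent C=O → ether.
  CH(CH2OH): pendant –CH2OH on an sp³ backbone C → alcohol.
  CH2CONHCH2: –C(=O)–N– linkage → amide (the N is not an amine).
  CH2COOCH2: –C(=O)–O–C with C on the carbonyl side → ester.
  CHO: terminal –CHO: carbonyl C bonded to H and C → aldehyde.
Ketone appears at: CH(COCH3), CH(COCH3), CH(COCH3) → 3.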